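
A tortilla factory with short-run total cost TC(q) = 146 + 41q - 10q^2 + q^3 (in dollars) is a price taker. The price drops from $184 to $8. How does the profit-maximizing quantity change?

AVC = 41 - 10q + q^2, minimized at q = 5 where min AVC = $16. MC = 41 - 20q + 3q^2.
At P = $184 ≥ min AVC, set P = MC on the rising branch: q = 11.
At P = $8 < min AVC = $16, price no longer covers variable cost at any output, so the firm shuts down: q = 0.

Output falls from 11 to 0 (the firm shuts down)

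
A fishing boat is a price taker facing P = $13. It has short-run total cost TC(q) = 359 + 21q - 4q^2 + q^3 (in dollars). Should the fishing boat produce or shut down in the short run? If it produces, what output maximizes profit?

Strip out fixed cost: VC = 21q - 4q^2 + q^3. Then AVC = 21 - 4q + q^2 and MC = 21 - 8q + 3q^2.
AVC is minimized where dAVC/dq = -4 + 2q = 0, at q = 2; min AVC = 21 - 4·2 + 2^2 = $17.
P = $13 lies below min AVC = $17; no output level covers variable cost.
The firm minimizes its loss by shutting down and losing only its fixed cost of $359.

Shut down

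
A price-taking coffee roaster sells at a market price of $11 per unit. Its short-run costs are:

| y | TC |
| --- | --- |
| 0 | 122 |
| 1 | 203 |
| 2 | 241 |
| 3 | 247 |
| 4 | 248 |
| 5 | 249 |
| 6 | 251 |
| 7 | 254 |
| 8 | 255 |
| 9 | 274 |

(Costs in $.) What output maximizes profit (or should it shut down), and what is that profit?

y = 0 (shut down); profit = -$122

Tabulate TR − TC: y=0: -122; y=1: -192; y=2: -219; y=3: -214; y=4: -204; y=5: -194; y=6: -185; y=7: -177; y=8: -167; y=9: -175.
Profit is highest at y = 0. Equivalently, the lowest AVC in the table is 133/8 ≈ $16.62 at y = 8, and P = $11 falls below it — price never covers variable cost, so the firm shuts down and loses only its fixed cost.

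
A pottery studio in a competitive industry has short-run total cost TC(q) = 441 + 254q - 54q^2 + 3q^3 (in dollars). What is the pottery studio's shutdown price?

$11 per unit

Short-run supply begins at min AVC. From VC = 254q - 54q^2 + 3q^3, AVC = 254 - 54q + 3q^2.
dAVC/dq = -54 + 6q = 0 gives q = 9. min AVC = 254 - 54·9 + 3·9^2 = 11.
The firm shuts down for any P below $11.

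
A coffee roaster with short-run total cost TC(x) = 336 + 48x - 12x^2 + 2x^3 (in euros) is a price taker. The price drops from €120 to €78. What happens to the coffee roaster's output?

MC = 48 - 24x + 6x^2; the shutdown threshold is min AVC = €30 (at x = 3).
With P = €120 above the shutdown price, P = MC gives x = 6.
At P = €78 ≥ min AVC, set P = MC: x = 5. The firm stays open but cuts output.

Output falls from 6 to 5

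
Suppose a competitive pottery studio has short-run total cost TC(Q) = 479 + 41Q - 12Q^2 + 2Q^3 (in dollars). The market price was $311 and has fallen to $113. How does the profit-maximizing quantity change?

AVC = 41 - 12Q + 2Q^2, minimized at Q = 3 where min AVC = $23. MC = 41 - 24Q + 6Q^2.
With P = $311 above the shutdown price, P = MC gives Q = 9.
At P = $113 ≥ min AVC, set P = MC: Q = 6. The firm stays open but cuts output.

Output falls from 9 to 6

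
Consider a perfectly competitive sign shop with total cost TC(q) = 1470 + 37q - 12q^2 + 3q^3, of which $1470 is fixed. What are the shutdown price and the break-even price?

AVC = 37 - 12q + 3q^2; minimized at q = 2, giving min AVC = $25. That is the shutdown price.
ATC = 1470/q + 37 - 12q + 3q^2. Setting dATC/dq = −1470/q^2 − 12 + 6q = 0 gives q = 7 (since 6·7^3 − 12·7^2 = 1470).
min ATC = 1470/7 + 37 − 12·7 + 3·7^2 = $310. That is the break-even price.
Between these two prices the firm operates at a loss; above $310 it earns a profit.

Shutdown price = $25; break-even price = $310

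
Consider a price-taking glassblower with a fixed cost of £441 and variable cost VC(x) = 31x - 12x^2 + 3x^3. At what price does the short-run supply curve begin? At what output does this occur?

£19 per unit, at x = 2

Short-run supply begins at min AVC. From VC = 31x - 12x^2 + 3x^3, AVC = 31 - 12x + 3x^2.
dAVC/dx = -12 + 6x = 0 gives x = 2. min AVC = 31 - 12·2 + 3·2^2 = 19.
The firm shuts down for any P below £19.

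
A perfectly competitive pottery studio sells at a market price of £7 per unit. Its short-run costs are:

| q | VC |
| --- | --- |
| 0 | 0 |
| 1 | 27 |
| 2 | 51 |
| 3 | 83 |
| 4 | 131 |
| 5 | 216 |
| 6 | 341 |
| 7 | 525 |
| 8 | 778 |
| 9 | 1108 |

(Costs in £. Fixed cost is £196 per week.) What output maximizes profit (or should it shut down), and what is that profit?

q = 0 (shut down); profit = -£196

Profit at each row (π = 7q − TC): q=0: -196; q=1: -216; q=2: -233; q=3: -258; q=4: -299; q=5: -377; q=6: -495; q=7: -672; q=8: -918; q=9: -1241.
Profit is highest at q = 0. Equivalently, the lowest AVC in the table is 51/2 ≈ £25.50 at q = 2, and P = £7 falls below it — price never covers variable cost, so the firm shuts down and loses only its fixed cost.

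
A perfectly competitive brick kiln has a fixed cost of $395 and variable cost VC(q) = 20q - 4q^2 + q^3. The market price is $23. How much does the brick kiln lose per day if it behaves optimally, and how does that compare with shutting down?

AVC = 20 - 4q + q^2 has its minimum $16 at q = 2; price $23 clears that bar, so the firm operates.
MC = 20 - 8q + 3q^2. Setting P = MC and taking the root on the rising branch gives q* = 3.
TR = 23·3 = 69. TC = 395 + 51 = 446. Profit = 69 − 446 = -$377.
That loss of $377 beats the $395 the firm would lose by shutting down; producing recovers $18 of fixed cost.

Profit = -$377 at q = 3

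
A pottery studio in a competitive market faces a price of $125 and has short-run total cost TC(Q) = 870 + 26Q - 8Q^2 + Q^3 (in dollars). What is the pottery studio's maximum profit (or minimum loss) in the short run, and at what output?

Profit = -$60 at Q = 9

AVC = 26 - 8Q + Q^2 has its minimum $10 at Q = 4; price $125 clears that bar, so the firm operates.
With MC = 26 - 16Q + 3Q^2, P = MC on the upward-sloping part at Q* = 9.
TR = 125·9 = 1125. TC = 870 + 315 = 1185. Profit = 1125 − 1185 = -$60.
By producing, the firm covers all variable cost plus $810 of fixed cost; shutting down would lose the full $870.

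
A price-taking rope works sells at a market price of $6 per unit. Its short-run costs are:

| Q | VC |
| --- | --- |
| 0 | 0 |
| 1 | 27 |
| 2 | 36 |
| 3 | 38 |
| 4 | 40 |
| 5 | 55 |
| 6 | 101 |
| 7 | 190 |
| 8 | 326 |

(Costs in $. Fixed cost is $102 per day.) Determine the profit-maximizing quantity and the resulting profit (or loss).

Q = 0 (shut down); profit = -$102

Compute π = P·Q − TC at each output: Q=0: -102; Q=1: -123; Q=2: -126; Q=3: -122; Q=4: -118; Q=5: -127; Q=6: -167; Q=7: -250; Q=8: -380.
Profit is highest at Q = 0. Equivalently, the lowest AVC in the table is 40/4 ≈ $10 at Q = 4, and P = $6 falls below it — price never covers variable cost, so the firm shuts down and loses only its fixed cost.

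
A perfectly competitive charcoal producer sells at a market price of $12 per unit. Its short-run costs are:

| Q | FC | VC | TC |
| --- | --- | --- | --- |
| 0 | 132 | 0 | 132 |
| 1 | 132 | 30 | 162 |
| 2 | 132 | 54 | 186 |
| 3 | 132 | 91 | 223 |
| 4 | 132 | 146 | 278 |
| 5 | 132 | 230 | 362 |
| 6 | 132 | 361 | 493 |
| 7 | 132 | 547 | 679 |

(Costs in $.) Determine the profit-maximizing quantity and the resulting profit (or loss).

Profit at each row (π = 12Q − TC): Q=0: -132; Q=1: -150; Q=2: -162; Q=3: -187; Q=4: -230; Q=5: -302; Q=6: -421; Q=7: -595.
Profit is highest at Q = 0. Equivalently, the lowest AVC in the table is 54/2 ≈ $27 at Q = 2, and P = $12 falls below it — price never covers variable cost, so the firm shuts down and loses only its fixed cost.

Q = 0 (shut down); profit = -$132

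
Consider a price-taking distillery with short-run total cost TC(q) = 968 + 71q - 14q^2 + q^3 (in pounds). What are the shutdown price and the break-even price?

AVC = 71 - 14q + q^2; minimized at q = 7, giving min AVC = £22. That is the shutdown price.
ATC = 968/q + 71 - 14q + q^2. Setting dATC/dq = −968/q^2 − 14 + 2q = 0 gives q = 11 (since 2·11^3 − 14·11^2 = 968).
min ATC = 968/11 + 71 − 14·11 + 11^2 = £126. That is the break-even price.
For £22 ≤ P < £126 the firm produces at a loss; below £22 it shuts down.

Shutdown price = £22; break-even price = £126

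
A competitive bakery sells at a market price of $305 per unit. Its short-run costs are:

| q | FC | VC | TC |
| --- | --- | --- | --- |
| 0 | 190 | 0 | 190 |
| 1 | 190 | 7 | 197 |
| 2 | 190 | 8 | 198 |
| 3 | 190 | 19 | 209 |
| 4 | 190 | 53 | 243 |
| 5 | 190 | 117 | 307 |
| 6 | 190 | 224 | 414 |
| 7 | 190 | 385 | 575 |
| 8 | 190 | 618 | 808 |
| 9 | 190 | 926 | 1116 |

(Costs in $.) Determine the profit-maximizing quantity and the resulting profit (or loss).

Profit at each row (π = 305q − TC): q=0: -190; q=1: 108; q=2: 412; q=3: 706; q=4: 977; q=5: 1218; q=6: 1416; q=7: 1560; q=8: 1632; q=9: 1629.
Profit is maximized at q = 8. AVC there is 618/8 = $77.25 ≤ P, so producing beats shutting down (which would give -$190).

q = 8; profit = $1632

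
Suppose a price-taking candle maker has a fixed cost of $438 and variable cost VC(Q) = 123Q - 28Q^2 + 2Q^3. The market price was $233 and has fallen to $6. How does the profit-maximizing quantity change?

AVC = 123 - 28Q + 2Q^2, minimized at Q = 7 where min AVC = $25. MC = 123 - 56Q + 6Q^2.
At P = $233 ≥ min AVC, set P = MC on the rising branch: Q = 11.
At P = $6 < min AVC = $25, price no longer covers variable cost at any output, so the firm shuts down: Q = 0.

Output falls from 11 to 0 (the firm shuts down)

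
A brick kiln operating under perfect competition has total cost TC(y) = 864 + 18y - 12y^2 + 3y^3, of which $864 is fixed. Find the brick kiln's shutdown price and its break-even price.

Shutdown price = $6; break-even price = $198

Shutdown price = min AVC. AVC = 18 - 12y + 3y^2, with vertex at y = 2 and minimum $6.
ATC = 864/y + 18 - 12y + 3y^2. Setting dATC/dy = −864/y^2 − 12 + 6y = 0 gives y = 6 (since 6·6^3 − 12·6^2 = 864).
min ATC = 864/6 + 18 − 12·6 + 3·6^2 = $198. That is the break-even price.
Between these two prices the firm operates at a loss; above $198 it earns a profit.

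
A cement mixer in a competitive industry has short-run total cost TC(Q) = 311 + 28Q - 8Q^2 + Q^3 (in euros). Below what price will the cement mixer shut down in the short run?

€12 per unit

Short-run supply begins at min AVC. From VC = 28Q - 8Q^2 + Q^3, AVC = 28 - 8Q + Q^2.
At the minimum of AVC, MC = AVC. MC = 28 - 16Q + 3Q^2; setting MC = AVC gives 2Q^2 - 8Q = 0, so Q = 4. min AVC = 12.
So the shutdown price is €12.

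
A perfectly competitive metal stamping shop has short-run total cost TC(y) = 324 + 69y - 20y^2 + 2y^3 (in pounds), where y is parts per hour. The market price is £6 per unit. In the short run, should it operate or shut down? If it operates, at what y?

Variable cost is VC = 69y - 20y^2 + 2y^3, so AVC = VC/y = 69 - 20y + 2y^2 and MC = dTC/dy = 69 - 40y + 6y^2.
AVC is minimized where dAVC/dy = -20 + 4y = 0, at y = 5; min AVC = 69 - 20·5 + 2·5^2 = £19.
With P < min AVC (£6 < £19), every unit sold adds to the loss.
The firm minimizes its loss by shutting down and losing only its fixed cost of £324.

Shut down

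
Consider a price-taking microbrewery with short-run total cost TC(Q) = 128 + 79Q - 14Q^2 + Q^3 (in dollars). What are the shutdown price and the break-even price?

Shutdown price = $30; break-even price = $47

AVC = 79 - 14Q + Q^2; minimized at Q = 7, giving min AVC = $30. That is the shutdown price.
ATC = 128/Q + 79 - 14Q + Q^2. Setting dATC/dQ = −128/Q^2 − 14 + 2Q = 0 gives Q = 8 (since 2·8^3 − 14·8^2 = 128).
min ATC = 128/8 + 79 − 14·8 + 8^2 = $47. That is the break-even price.
Between these two prices the firm operates at a loss; above $47 it earns a profit.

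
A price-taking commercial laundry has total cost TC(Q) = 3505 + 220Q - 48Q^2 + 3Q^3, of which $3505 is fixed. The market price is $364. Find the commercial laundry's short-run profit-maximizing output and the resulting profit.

AVC = 220 - 48Q + 3Q^2; min AVC = $28 at Q = 8. Since P = $364 ≥ min AVC, the firm produces.
With MC = 220 - 96Q + 9Q^2, P = MC on the upward-sloping part at Q* = 12.
TR = 364·12 = 4368. TC = 3505 + 912 = 4417. Profit = 4368 − 4417 = -$49.
That loss of $49 beats the $3505 the firm would lose by shutting down; producing recovers $3456 of fixed cost.

Profit = -$49 at Q = 12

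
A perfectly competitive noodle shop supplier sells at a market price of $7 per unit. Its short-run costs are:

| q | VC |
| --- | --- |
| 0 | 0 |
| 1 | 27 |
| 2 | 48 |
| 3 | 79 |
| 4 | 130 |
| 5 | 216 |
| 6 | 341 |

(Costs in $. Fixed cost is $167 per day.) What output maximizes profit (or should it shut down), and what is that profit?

q = 0 (shut down); profit = -$167

Compute π = P·q − TC at each output: q=0: -167; q=1: -187; q=2: -201; q=3: -225; q=4: -269; q=5: -348; q=6: -466.
Profit is highest at q = 0. Equivalently, the lowest AVC in the table is 48/2 ≈ $24 at q = 2, and P = $7 falls below it — price never covers variable cost, so the firm shuts down and loses only its fixed cost.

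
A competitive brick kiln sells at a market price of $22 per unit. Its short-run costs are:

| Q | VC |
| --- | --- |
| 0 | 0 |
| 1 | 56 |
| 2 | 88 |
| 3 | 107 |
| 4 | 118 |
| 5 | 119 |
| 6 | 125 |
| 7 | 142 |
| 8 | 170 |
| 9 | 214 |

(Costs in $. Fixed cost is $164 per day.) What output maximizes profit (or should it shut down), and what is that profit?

Compute π = P·Q − TC at each output: Q=0: -164; Q=1: -198; Q=2: -208; Q=3: -205; Q=4: -194; Q=5: -173; Q=6: -157; Q=7: -152; Q=8: -158; Q=9: -180.
Profit is maximized at Q = 7. AVC there is 142/7 = $20.29 ≤ P, so producing beats shutting down (which would give -$164).

Q = 7; profit = -$152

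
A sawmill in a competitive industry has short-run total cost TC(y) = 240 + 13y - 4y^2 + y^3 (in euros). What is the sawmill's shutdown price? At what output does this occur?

The firm shuts down when price falls below the minimum of average variable cost. AVC = VC/y = 13 - 4y + y^2.
dAVC/dy = -4 + 2y = 0 gives y = 2. min AVC = 13 - 4·2 + 2^2 = 9.
For P < €9 the firm produces nothing.

€9 per unit, at y = 2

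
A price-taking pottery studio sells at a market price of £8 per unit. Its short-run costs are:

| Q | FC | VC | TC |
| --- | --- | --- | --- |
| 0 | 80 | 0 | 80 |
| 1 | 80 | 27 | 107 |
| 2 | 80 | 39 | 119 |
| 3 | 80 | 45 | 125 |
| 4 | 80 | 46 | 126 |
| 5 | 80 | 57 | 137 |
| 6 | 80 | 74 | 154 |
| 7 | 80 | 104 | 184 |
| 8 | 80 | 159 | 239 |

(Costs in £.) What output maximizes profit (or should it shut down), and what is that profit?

Profit at each row (π = 8Q − TC): Q=0: -80; Q=1: -99; Q=2: -103; Q=3: -101; Q=4: -94; Q=5: -97; Q=6: -106; Q=7: -128; Q=8: -175.
Profit is highest at Q = 0. Equivalently, the lowest AVC in the table is 57/5 ≈ £11.40 at Q = 5, and P = £8 falls below it — price never covers variable cost, so the firm shuts down and loses only its fixed cost.

Q = 0 (shut down); profit = -£80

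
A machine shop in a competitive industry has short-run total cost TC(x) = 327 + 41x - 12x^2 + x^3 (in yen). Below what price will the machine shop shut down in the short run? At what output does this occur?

¥5 per unit, at x = 6

The shutdown price is the minimum of AVC. VC = 41x - 12x^2 + x^3, so AVC = 41 - 12x + x^2.
dAVC/dx = -12 + 2x = 0 gives x = 6. min AVC = 41 - 12·6 + 6^2 = 5.
So the shutdown price is ¥5.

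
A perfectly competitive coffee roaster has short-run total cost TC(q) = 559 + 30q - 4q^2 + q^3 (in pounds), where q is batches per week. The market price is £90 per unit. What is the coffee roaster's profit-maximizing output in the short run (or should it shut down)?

Produce at q = 6

From TC, MC = TC'(q) = 30 - 8q + 3q^2 and AVC = VC/q = 30 - 4q + q^2.
AVC is minimized where dAVC/dq = -4 + 2q = 0, at q = 2; min AVC = 30 - 4·2 + 2^2 = £26.
Since P = £90 ≥ min AVC = £26, price covers variable cost and the firm should produce.
Solving P = MC: -60 - 8q + 3q^2 = 0 ⇒ q = -10/3 or 6. On the upward-sloping branch, q* = 6.
Check: AVC at q = 6 is £42 ≤ P, so revenue covers variable cost.
Profit = P·q − TC = 90·6 − 811 = -£271, a loss, but smaller than the £559 fixed cost the firm would lose by shutting down.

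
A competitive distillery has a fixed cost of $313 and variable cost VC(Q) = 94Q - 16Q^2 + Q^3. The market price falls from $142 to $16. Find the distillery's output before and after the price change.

Output falls from 12 to 0 (the firm shuts down)

AVC = 94 - 16Q + Q^2, minimized at Q = 8 where min AVC = $30. MC = 94 - 32Q + 3Q^2.
At P = $142 ≥ min AVC, set P = MC on the rising branch: Q = 12.
At P = $16 < min AVC = $30, price no longer covers variable cost at any output, so the firm shuts down: Q = 0.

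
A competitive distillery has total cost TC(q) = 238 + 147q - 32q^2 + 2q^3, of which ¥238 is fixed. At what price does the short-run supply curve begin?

Short-run supply begins at min AVC. From VC = 147q - 32q^2 + 2q^3, AVC = 147 - 32q + 2q^2.
At the minimum of AVC, MC = AVC. MC = 147 - 64q + 6q^2; setting MC = AVC gives 4q^2 - 32q = 0, so q = 8. min AVC = 19.
The firm shuts down for any P below ¥19.

¥19 per unit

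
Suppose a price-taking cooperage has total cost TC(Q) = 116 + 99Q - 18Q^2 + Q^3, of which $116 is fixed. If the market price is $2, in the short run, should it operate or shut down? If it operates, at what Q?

Shut down

From TC, MC = TC'(Q) = 99 - 36Q + 3Q^2 and AVC = VC/Q = 99 - 18Q + Q^2.
The AVC parabola has its vertex at Q = 18/2 = 9, where AVC = 99 - 18·9 + 9^2 = $18.
P = $2 lies below min AVC = $18; no output level covers variable cost.
The firm minimizes its loss by shutting down and losing only its fixed cost of $116.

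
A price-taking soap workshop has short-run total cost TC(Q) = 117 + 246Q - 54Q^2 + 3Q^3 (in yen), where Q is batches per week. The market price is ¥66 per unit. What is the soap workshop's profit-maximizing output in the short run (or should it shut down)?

From TC, MC = TC'(Q) = 246 - 108Q + 9Q^2 and AVC = VC/Q = 246 - 54Q + 3Q^2.
AVC hits its minimum where MC = AVC, at Q = 9, giving min AVC = 246 - 54·9 + 3·9^2 = ¥3.
Because ¥66 ≥ ¥3, revenue can cover variable cost; the firm operates.
Set P = MC: 66 = 246 - 108Q + 9Q^2 → 180 - 108Q + 9Q^2 = 0. The roots are Q = 2 and Q = 10; the profit-maximizing output is on the rising part of MC, so Q* = 10.
Check: AVC at Q = 10 is ¥6 ≤ P, so revenue covers variable cost.
Profit = P·Q − TC = 66·10 − 177 = ¥483.

Produce at Q = 10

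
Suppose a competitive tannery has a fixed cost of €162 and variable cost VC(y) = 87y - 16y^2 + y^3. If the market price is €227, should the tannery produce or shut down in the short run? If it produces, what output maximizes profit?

From TC, MC = TC'(y) = 87 - 32y + 3y^2 and AVC = VC/y = 87 - 16y + y^2.
The AVC parabola has its vertex at y = 16/2 = 8, where AVC = 87 - 16·8 + 8^2 = €23.
Since P = €227 ≥ min AVC = €23, price covers variable cost and the firm should produce.
Set P = MC: 227 = 87 - 32y + 3y^2 → -140 - 32y + 3y^2 = 0. The roots are y = -10/3 and y = 14; the profit-maximizing output is on the rising part of MC, so y* = 14.
Check: AVC at y = 14 is €59 ≤ P, so revenue covers variable cost.
Profit = P·y − TC = 227·14 − 988 = €2190.

Produce at y = 14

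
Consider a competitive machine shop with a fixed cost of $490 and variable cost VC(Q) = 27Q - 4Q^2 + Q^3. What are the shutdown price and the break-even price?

Shutdown price = $23; break-even price = $118

Shutdown price = min AVC. AVC = 27 - 4Q + Q^2, with vertex at Q = 2 and minimum $23.
ATC = 490/Q + 27 - 4Q + Q^2. Setting dATC/dQ = −490/Q^2 − 4 + 2Q = 0 gives Q = 7 (since 2·7^3 − 4·7^2 = 490).
min ATC = 490/7 + 27 − 4·7 + 7^2 = $118. That is the break-even price.
Between these two prices the firm operates at a loss; above $118 it earns a profit.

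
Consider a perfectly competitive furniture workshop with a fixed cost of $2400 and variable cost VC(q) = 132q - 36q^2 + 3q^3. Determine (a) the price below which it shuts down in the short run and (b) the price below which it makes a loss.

AVC = 132 - 36q + 3q^2; minimized at q = 6, giving min AVC = $24. That is the shutdown price.
ATC = 2400/q + 132 - 36q + 3q^2. Setting dATC/dq = −2400/q^2 − 36 + 6q = 0 gives q = 10 (since 6·10^3 − 36·10^2 = 2400).
min ATC = 2400/10 + 132 − 36·10 + 3·10^2 = $312. That is the break-even price.
Between these two prices the firm operates at a loss; above $312 it earns a profit.

Shutdown price = $24; break-even price = $312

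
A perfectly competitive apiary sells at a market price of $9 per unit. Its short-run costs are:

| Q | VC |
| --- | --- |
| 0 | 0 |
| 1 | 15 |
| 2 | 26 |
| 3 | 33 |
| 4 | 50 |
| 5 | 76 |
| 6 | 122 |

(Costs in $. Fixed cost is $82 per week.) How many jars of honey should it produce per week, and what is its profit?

Compute π = P·Q − TC at each output: Q=0: -82; Q=1: -88; Q=2: -90; Q=3: -88; Q=4: -96; Q=5: -113; Q=6: -150.
Profit is highest at Q = 0. Equivalently, the lowest AVC in the table is 33/3 ≈ $11 at Q = 3, and P = $9 falls below it — price never covers variable cost, so the firm shuts down and loses only its fixed cost.

Q = 0 (shut down); profit = -$82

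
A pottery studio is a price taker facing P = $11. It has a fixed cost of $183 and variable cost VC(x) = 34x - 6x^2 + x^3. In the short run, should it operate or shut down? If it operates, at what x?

Shut down

Strip out fixed cost: VC = 34x - 6x^2 + x^3. Then AVC = 34 - 6x + x^2 and MC = 34 - 12x + 3x^2.
AVC hits its minimum where MC = AVC, at x = 3, giving min AVC = 34 - 6·3 + 3^2 = $25.
Since P = $11 < min AVC = $25, price fails to cover variable cost at any output.
Shutting down limits the loss to fixed cost, $183.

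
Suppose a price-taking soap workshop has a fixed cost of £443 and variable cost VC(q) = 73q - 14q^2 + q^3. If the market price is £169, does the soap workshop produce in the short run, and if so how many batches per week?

Variable cost is VC = 73q - 14q^2 + q^3, so AVC = VC/q = 73 - 14q + q^2 and MC = dTC/dq = 73 - 28q + 3q^2.
The AVC parabola has its vertex at q = 14/2 = 7, where AVC = 73 - 14·7 + 7^2 = £24.
Since P = £169 ≥ min AVC = £24, price covers variable cost and the firm should produce.
P = MC gives -96 - 28q + 3q^2 = 0, with roots -8/3 and 12. Take the larger (rising MC): q* = 12.
Check: AVC at q = 12 is £49 ≤ P, so revenue covers variable cost.
Profit = P·q − TC = 169·12 − 1031 = £997.

Produce at q = 12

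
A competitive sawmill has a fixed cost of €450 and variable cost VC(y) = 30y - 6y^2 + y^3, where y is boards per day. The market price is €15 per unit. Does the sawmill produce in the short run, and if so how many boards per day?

Shut down

From TC, MC = TC'(y) = 30 - 12y + 3y^2 and AVC = VC/y = 30 - 6y + y^2.
AVC is minimized where dAVC/dy = -6 + 2y = 0, at y = 3; min AVC = 30 - 6·3 + 3^2 = €21.
P = €15 lies below min AVC = €21; no output level covers variable cost.
Shutting down limits the loss to fixed cost, €450.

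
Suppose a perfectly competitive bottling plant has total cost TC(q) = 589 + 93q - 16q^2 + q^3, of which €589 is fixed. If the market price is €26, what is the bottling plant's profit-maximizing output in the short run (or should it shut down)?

Strip out fixed cost: VC = 93q - 16q^2 + q^3. Then AVC = 93 - 16q + q^2 and MC = 93 - 32q + 3q^2.
AVC is minimized where dAVC/dq = -16 + 2q = 0, at q = 8; min AVC = 93 - 16·8 + 8^2 = €29.
With P < min AVC (€26 < €29), every unit sold adds to the loss.
Best response: produce nothing and absorb the €589 fixed cost.

Shut down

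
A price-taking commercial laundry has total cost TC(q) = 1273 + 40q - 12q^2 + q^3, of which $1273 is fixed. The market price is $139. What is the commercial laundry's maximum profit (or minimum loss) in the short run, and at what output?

Profit = -$63 at q = 11

AVC = 40 - 12q + q^2 has its minimum $4 at q = 6; price $139 clears that bar, so the firm operates.
MC = 40 - 24q + 3q^2. Setting P = MC and taking the root on the rising branch gives q* = 11.
TR = 139·11 = 1529. TC = 1273 + 319 = 1592. Profit = 1529 − 1592 = -$63.
That loss of $63 beats the $1273 the firm would lose by shutting down; producing recovers $1210 of fixed cost.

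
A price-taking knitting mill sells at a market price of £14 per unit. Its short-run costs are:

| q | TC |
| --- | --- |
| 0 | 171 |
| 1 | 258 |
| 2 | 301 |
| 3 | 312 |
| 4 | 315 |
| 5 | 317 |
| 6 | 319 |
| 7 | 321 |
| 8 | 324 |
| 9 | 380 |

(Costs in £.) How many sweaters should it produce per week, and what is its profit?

Tabulate TR − TC: q=0: -171; q=1: -244; q=2: -273; q=3: -270; q=4: -259; q=5: -247; q=6: -235; q=7: -223; q=8: -212; q=9: -254.
Profit is highest at q = 0. Equivalently, the lowest AVC in the table is 153/8 ≈ £19.12 at q = 8, and P = £14 falls below it — price never covers variable cost, so the firm shuts down and loses only its fixed cost.

q = 0 (shut down); profit = -£171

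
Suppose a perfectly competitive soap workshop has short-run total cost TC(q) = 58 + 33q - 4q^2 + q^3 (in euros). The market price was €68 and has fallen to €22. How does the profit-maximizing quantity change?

AVC = 33 - 4q + q^2, minimized at q = 2 where min AVC = €29. MC = 33 - 8q + 3q^2.
With P = €68 above the shutdown price, P = MC gives q = 5.
At P = €22 < min AVC = €29, price no longer covers variable cost at any output, so the firm shuts down: q = 0.

Output falls from 5 to 0 (the firm shuts down)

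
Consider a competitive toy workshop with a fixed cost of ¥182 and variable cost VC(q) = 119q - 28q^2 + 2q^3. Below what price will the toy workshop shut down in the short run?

Short-run supply begins at min AVC. From VC = 119q - 28q^2 + 2q^3, AVC = 119 - 28q + 2q^2.
At the minimum of AVC, MC = AVC. MC = 119 - 56q + 6q^2; setting MC = AVC gives 4q^2 - 28q = 0, so q = 7. min AVC = 21.
So the shutdown price is ¥21.

¥21 per unit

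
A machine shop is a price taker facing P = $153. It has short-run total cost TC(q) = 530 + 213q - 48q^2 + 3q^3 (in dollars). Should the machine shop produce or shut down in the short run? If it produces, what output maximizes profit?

Produce at q = 10

From TC, MC = TC'(q) = 213 - 96q + 9q^2 and AVC = VC/q = 213 - 48q + 3q^2.
AVC hits its minimum where MC = AVC, at q = 8, giving min AVC = 213 - 48·8 + 3·8^2 = $21.
Because $153 ≥ $21, revenue can cover variable cost; the firm operates.
P = MC gives 60 - 96q + 9q^2 = 0, with roots 2/3 and 10. Take the larger (rising MC): q* = 10.
Check: AVC at q = 10 is $33 ≤ P, so revenue covers variable cost.
Profit = P·q − TC = 153·10 − 860 = $670.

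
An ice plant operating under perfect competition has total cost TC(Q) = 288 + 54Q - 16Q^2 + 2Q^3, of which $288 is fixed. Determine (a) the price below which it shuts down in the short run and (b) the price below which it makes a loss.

AVC = 54 - 16Q + 2Q^2; minimized at Q = 4, giving min AVC = $22. That is the shutdown price.
ATC = 288/Q + 54 - 16Q + 2Q^2. Setting dATC/dQ = −288/Q^2 − 16 + 4Q = 0 gives Q = 6 (since 4·6^3 − 16·6^2 = 288).
min ATC = 288/6 + 54 − 16·6 + 2·6^2 = $78. That is the break-even price.
For $22 ≤ P < $78 the firm produces at a loss; below $22 it shuts down.

Shutdown price = $22; break-even price = $78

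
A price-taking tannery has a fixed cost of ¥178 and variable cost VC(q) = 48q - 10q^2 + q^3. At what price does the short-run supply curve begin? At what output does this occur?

The firm shuts down when price falls below the minimum of average variable cost. AVC = VC/q = 48 - 10q + q^2.
dAVC/dq = -10 + 2q = 0 gives q = 5. min AVC = 48 - 10·5 + 5^2 = 23.
So the shutdown price is ¥23.

¥23 per unit, at q = 5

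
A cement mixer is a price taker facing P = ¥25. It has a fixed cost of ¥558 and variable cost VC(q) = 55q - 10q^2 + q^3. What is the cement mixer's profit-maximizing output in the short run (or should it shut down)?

Variable cost is VC = 55q - 10q^2 + q^3, so AVC = VC/q = 55 - 10q + q^2 and MC = dTC/dq = 55 - 20q + 3q^2.
AVC hits its minimum where MC = AVC, at q = 5, giving min AVC = 55 - 10·5 + 5^2 = ¥30.
P = ¥25 lies below min AVC = ¥30; no output level covers variable cost.
Shutting down limits the loss to fixed cost, ¥558.

Shut down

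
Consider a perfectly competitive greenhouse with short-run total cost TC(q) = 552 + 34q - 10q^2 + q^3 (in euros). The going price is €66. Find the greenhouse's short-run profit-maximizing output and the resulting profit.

Profit = -€168 at q = 8

AVC = 34 - 10q + q^2 has its minimum €9 at q = 5; price €66 clears that bar, so the firm operates.
With MC = 34 - 20q + 3q^2, P = MC on the upward-sloping part at q* = 8.
TR = 66·8 = 528. TC = 552 + 144 = 696. Profit = 528 − 696 = -€168.
By producing, the firm covers all variable cost plus €384 of fixed cost; shutting down would lose the full €552.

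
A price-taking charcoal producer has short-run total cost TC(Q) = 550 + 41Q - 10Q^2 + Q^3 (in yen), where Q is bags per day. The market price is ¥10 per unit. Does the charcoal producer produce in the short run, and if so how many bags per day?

Shut down

Strip out fixed cost: VC = 41Q - 10Q^2 + Q^3. Then AVC = 41 - 10Q + Q^2 and MC = 41 - 20Q + 3Q^2.
AVC hits its minimum where MC = AVC, at Q = 5, giving min AVC = 41 - 10·5 + 5^2 = ¥16.
Since P = ¥10 < min AVC = ¥16, price fails to cover variable cost at any output.
The firm minimizes its loss by shutting down and losing only its fixed cost of ¥550.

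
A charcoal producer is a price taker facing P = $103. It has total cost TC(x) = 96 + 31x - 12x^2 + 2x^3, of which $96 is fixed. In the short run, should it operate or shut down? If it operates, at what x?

Strip out fixed cost: VC = 31x - 12x^2 + 2x^3. Then AVC = 31 - 12x + 2x^2 and MC = 31 - 24x + 6x^2.
The AVC parabola has its vertex at x = 12/4 = 3, where AVC = 31 - 12·3 + 2·3^2 = $13.
P = $103 exceeds min AVC = $13, so the firm stays open.
P = MC gives -72 - 24x + 6x^2 = 0, with roots -2 and 6. Take the larger (rising MC): x* = 6.
Check: AVC at x = 6 is $31 ≤ P, so revenue covers variable cost.
Profit = P·x − TC = 103·6 − 282 = $336.

Produce at x = 6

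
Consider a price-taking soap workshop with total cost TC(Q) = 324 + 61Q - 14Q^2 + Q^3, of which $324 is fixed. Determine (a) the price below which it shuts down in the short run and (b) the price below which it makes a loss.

AVC = 61 - 14Q + Q^2; minimized at Q = 7, giving min AVC = $12. That is the shutdown price.
ATC = 324/Q + 61 - 14Q + Q^2. Setting dATC/dQ = −324/Q^2 − 14 + 2Q = 0 gives Q = 9 (since 2·9^3 − 14·9^2 = 324).
min ATC = 324/9 + 61 − 14·9 + 9^2 = $52. That is the break-even price.
For $12 ≤ P < $52 the firm produces at a loss; below $12 it shuts down.

Shutdown price = $12; break-even price = $52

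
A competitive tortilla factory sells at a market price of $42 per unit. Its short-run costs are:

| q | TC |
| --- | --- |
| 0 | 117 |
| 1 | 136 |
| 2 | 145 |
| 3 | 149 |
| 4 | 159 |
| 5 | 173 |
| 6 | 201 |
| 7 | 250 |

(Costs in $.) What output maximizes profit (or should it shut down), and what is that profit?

Compute π = P·q − TC at each output: q=0: -117; q=1: -94; q=2: -61; q=3: -23; q=4: 9; q=5: 37; q=6: 51; q=7: 44.
Profit is maximized at q = 6. AVC there is 84/6 = $14 ≤ P, so producing beats shutting down (which would give -$117).

q = 6; profit = $51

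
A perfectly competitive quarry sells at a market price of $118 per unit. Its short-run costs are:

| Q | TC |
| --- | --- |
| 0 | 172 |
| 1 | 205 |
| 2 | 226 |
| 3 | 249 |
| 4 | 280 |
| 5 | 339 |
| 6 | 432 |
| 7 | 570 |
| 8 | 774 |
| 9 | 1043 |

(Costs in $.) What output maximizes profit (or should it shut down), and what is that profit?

Q = 6; profit = $276

Profit at each row (π = 118Q − TC): Q=0: -172; Q=1: -87; Q=2: 10; Q=3: 105; Q=4: 192; Q=5: 251; Q=6: 276; Q=7: 256; Q=8: 170; Q=9: 19.
Profit is maximized at Q = 6. AVC there is 260/6 = $43.33 ≤ P, so producing beats shutting down (which would give -$172).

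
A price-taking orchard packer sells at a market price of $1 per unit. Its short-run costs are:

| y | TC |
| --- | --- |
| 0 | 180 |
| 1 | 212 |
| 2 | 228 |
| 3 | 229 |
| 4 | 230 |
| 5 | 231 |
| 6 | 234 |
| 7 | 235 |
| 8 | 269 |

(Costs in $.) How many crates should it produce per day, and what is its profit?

Compute π = P·y − TC at each output: y=0: -180; y=1: -211; y=2: -226; y=3: -226; y=4: -226; y=5: -226; y=6: -228; y=7: -228; y=8: -261.
Profit is highest at y = 0. Equivalently, the lowest AVC in the table is 55/7 ≈ $7.86 at y = 7, and P = $1 falls below it — price never covers variable cost, so the firm shuts down and loses only its fixed cost.

y = 0 (shut down); profit = -$180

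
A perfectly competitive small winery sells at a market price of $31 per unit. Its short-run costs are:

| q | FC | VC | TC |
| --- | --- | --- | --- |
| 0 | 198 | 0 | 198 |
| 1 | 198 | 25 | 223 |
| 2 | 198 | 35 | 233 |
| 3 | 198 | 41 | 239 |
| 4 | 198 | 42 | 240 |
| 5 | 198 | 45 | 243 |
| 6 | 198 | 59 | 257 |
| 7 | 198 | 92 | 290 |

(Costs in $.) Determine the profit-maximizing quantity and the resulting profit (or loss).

q = 6; profit = -$71

Profit at each row (π = 31q − TC): q=0: -198; q=1: -192; q=2: -171; q=3: -146; q=4: -116; q=5: -88; q=6: -71; q=7: -73.
Profit is maximized at q = 6. AVC there is 59/6 = $9.83 ≤ P, so producing beats shutting down (which would give -$198).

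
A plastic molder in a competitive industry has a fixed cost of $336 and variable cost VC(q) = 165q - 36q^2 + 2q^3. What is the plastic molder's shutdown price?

$3 per unit

The shutdown price is the minimum of AVC. VC = 165q - 36q^2 + 2q^3, so AVC = 165 - 36q + 2q^2.
At the minimum of AVC, MC = AVC. MC = 165 - 72q + 6q^2; setting MC = AVC gives 4q^2 - 36q = 0, so q = 9. min AVC = 3.
So the shutdown price is $3.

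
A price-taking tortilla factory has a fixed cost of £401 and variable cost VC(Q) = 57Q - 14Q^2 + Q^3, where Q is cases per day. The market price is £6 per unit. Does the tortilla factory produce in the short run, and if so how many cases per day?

Shut down

Variable cost is VC = 57Q - 14Q^2 + Q^3, so AVC = VC/Q = 57 - 14Q + Q^2 and MC = dTC/dQ = 57 - 28Q + 3Q^2.
AVC hits its minimum where MC = AVC, at Q = 7, giving min AVC = 57 - 14·7 + 7^2 = £8.
With P < min AVC (£6 < £8), every unit sold adds to the loss.
Best response: produce nothing and absorb the £401 fixed cost.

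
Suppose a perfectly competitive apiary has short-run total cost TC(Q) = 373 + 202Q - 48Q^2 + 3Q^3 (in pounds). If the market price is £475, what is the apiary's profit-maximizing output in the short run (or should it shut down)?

Produce at Q = 13

From TC, MC = TC'(Q) = 202 - 96Q + 9Q^2 and AVC = VC/Q = 202 - 48Q + 3Q^2.
AVC is minimized where dAVC/dQ = -48 + 6Q = 0, at Q = 8; min AVC = 202 - 48·8 + 3·8^2 = £10.
Since P = £475 ≥ min AVC = £10, price covers variable cost and the firm should produce.
P = MC gives -273 - 96Q + 9Q^2 = 0, with roots -7/3 and 13. Take the larger (rising MC): Q* = 13.
Check: AVC at Q = 13 is £85 ≤ P, so revenue covers variable cost.
Profit = P·Q − TC = 475·13 − 1478 = £4697.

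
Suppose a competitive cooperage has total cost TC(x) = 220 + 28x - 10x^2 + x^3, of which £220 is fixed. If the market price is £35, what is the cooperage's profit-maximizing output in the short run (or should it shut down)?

From TC, MC = TC'(x) = 28 - 20x + 3x^2 and AVC = VC/x = 28 - 10x + x^2.
AVC is minimized where dAVC/dx = -10 + 2x = 0, at x = 5; min AVC = 28 - 10·5 + 5^2 = £3.
Since P = £35 ≥ min AVC = £3, price covers variable cost and the firm should produce.
P = MC gives -7 - 20x + 3x^2 = 0, with roots -1/3 and 7. Take the larger (rising MC): x* = 7.
Check: AVC at x = 7 is £7 ≤ P, so revenue covers variable cost.
Profit = P·x − TC = 35·7 − 269 = -£24, a loss, but smaller than the £220 fixed cost the firm would lose by shutting down.

Produce at x = 7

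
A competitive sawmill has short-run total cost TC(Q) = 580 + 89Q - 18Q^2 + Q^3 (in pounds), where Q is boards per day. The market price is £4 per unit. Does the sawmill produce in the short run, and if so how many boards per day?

Variable cost is VC = 89Q - 18Q^2 + Q^3, so AVC = VC/Q = 89 - 18Q + Q^2 and MC = dTC/dQ = 89 - 36Q + 3Q^2.
The AVC parabola has its vertex at Q = 18/2 = 9, where AVC = 89 - 18·9 + 9^2 = £8.
Since P = £4 < min AVC = £8, price fails to cover variable cost at any output.
The firm minimizes its loss by shutting down and losing only its fixed cost of £580.

Shut down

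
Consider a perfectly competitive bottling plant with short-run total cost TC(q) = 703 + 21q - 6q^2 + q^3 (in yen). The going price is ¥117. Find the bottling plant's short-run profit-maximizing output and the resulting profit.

AVC = 21 - 6q + q^2 has its minimum ¥12 at q = 3; price ¥117 clears that bar, so the firm operates.
With MC = 21 - 12q + 3q^2, P = MC on the upward-sloping part at q* = 8.
TR = 117·8 = 936. TC = 703 + 296 = 999. Profit = 936 − 999 = -¥63.
By producing, the firm covers all variable cost plus ¥640 of fixed cost; shutting down would lose the full ¥703.

Profit = -¥63 at q = 8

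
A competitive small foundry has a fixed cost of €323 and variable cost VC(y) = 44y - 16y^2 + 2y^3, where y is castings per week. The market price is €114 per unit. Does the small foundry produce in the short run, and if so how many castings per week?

Variable cost is VC = 44y - 16y^2 + 2y^3, so AVC = VC/y = 44 - 16y + 2y^2 and MC = dTC/dy = 44 - 32y + 6y^2.
AVC is minimized where dAVC/dy = -16 + 4y = 0, at y = 4; min AVC = 44 - 16·4 + 2·4^2 = €12.
Because €114 ≥ €12, revenue can cover variable cost; the firm operates.
Solving P = MC: -70 - 32y + 6y^2 = 0 ⇒ y = -5/3 or 7. On the upward-sloping branch, y* = 7.
Check: AVC at y = 7 is €30 ≤ P, so revenue covers variable cost.
Profit = P·y − TC = 114·7 − 533 = €265.

Produce at y = 7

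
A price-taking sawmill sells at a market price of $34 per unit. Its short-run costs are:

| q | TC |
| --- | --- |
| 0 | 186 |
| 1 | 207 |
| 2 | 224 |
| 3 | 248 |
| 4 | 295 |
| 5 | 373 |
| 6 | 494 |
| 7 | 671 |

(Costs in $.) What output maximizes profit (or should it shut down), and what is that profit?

Compute π = P·q − TC at each output: q=0: -186; q=1: -173; q=2: -156; q=3: -146; q=4: -159; q=5: -203; q=6: -290; q=7: -433.
Profit is maximized at q = 3. AVC there is 62/3 = $20.67 ≤ P, so producing beats shutting down (which would give -$186).

q = 3; profit = -$146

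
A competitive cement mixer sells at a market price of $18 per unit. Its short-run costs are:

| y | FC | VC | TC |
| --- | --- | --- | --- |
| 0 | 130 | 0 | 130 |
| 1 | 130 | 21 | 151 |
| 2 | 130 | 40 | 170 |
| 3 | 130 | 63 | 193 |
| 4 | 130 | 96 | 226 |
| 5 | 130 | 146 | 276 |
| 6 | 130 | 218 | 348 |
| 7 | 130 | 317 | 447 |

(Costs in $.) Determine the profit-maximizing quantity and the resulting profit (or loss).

Profit at each row (π = 18y − TC): y=0: -130; y=1: -133; y=2: -134; y=3: -139; y=4: -154; y=5: -186; y=6: -240; y=7: -321.
Profit is highest at y = 0. Equivalently, the lowest AVC in the table is 40/2 ≈ $20 at y = 2, and P = $18 falls below it — price never covers variable cost, so the firm shuts down and loses only its fixed cost.

y = 0 (shut down); profit = -$130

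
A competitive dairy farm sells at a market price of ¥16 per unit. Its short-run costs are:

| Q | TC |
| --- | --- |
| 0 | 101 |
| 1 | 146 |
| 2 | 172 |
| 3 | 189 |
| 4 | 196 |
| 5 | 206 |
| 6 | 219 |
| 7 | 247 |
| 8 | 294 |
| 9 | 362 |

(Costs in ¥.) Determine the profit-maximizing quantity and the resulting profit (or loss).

Compute π = P·Q − TC at each output: Q=0: -101; Q=1: -130; Q=2: -140; Q=3: -141; Q=4: -132; Q=5: -126; Q=6: -123; Q=7: -135; Q=8: -166; Q=9: -218.
Profit is highest at Q = 0. Equivalently, the lowest AVC in the table is 118/6 ≈ ¥19.67 at Q = 6, and P = ¥16 falls below it — price never covers variable cost, so the firm shuts down and loses only its fixed cost.

Q = 0 (shut down); profit = -¥101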